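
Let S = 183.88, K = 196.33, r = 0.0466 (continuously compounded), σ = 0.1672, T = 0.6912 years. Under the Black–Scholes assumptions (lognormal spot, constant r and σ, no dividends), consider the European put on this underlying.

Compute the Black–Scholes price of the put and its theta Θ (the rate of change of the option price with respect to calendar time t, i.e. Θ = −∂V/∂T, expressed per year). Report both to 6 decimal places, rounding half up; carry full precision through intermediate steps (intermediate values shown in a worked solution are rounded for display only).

σ√T = 0.1672·√0.6912 = 0.139007
d₁ = (ln(S/K) + (r+σ²/2)T) / (σ√T) = (ln(183.88/196.33) + (0.0466+0.1672²/2)·0.6912) / 0.139007 = (-0.065514 + 0.041871) / 0.139007 = -0.170078
d₂ = d₁ − σ√T = -0.170078 − 0.139007 = -0.309085
e^{−rT} = e^{−0.0466·0.6912} = 0.968303
N(−d₁) = 0.567526,  N(−d₂) = 0.621372
Put price V = K·e^{−rT}·N(−d₂) − S·N(−d₁) = 118.127096 − 104.356595 = 13.770502
φ(d₁) = (1/√(2π))·e^{−d₁²/2} = 0.393214
Θ = −S·φ(d₁)·σ/(2√T) + r·K·e^{−rT}·N(−d₂) = −7.270557 + 5.504723 = -1.765834

price = 13.770502
Θ = -1.765834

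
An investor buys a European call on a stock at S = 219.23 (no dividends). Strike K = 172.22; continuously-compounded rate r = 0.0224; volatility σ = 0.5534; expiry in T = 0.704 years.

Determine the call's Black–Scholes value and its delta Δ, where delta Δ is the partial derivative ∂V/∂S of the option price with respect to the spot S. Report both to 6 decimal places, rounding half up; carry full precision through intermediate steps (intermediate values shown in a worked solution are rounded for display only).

price = 65.742621
Δ = 0.784039

σ√T = 0.5534·√0.704 = 0.464329
d₁ = (ln(S/K) + (r+σ²/2)T) / (σ√T) = (ln(219.23/172.22) + (0.0224+0.5534²/2)·0.704) / 0.464329 = (0.241349 + 0.123570) / 0.464329 = 0.785906
d₂ = d₁ − σ√T = 0.785906 − 0.464329 = 0.321578
e^{−rT} = e^{−0.0224·0.704} = 0.984354
N(d₁) = 0.784039,  N(d₂) = 0.626114
Call price V = S·N(d₁) − K·e^{−rT}·N(d₂) = 171.884830 − 106.142209 = 65.742621
Δ = N(d₁) = 0.784039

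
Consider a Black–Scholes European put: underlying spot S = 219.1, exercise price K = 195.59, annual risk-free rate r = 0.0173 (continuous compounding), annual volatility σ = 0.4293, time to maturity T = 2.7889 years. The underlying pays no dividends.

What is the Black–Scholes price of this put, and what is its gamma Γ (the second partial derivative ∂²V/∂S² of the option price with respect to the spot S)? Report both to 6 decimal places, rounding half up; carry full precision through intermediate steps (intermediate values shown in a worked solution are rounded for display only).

price = 41.780909
Γ = 0.002141

σ√T = 0.4293·√2.7889 = 0.716931
d₁ = (ln(S/K) + (r+σ²/2)T) / (σ√T) = (ln(219.1/195.59) + (0.0173+0.4293²/2)·2.7889) / 0.716931 = (0.113508 + 0.305243) / 0.716931 = 0.584088
d₂ = d₁ − σ√T = 0.584088 − 0.716931 = -0.132843
e^{−rT} = e^{−0.0173·2.7889} = 0.952897
N(−d₁) = 0.279581,  N(−d₂) = 0.552841
Put price V = K·e^{−rT}·N(−d₂) − S·N(−d₁) = 103.037027 − 61.256118 = 41.780909
φ(d₁) = (1/√(2π))·e^{−d₁²/2} = 0.336379
Γ = φ(d₁) / (S·σ·√T) = 0.002141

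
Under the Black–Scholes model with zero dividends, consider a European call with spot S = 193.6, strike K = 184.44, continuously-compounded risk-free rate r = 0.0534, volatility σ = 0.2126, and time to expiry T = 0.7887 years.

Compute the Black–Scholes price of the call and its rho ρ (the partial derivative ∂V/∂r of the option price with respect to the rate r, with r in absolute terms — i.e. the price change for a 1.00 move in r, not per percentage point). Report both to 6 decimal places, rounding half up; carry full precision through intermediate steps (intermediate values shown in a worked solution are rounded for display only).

σ√T = 0.2126·√0.7887 = 0.188807
d₁ = (ln(S/K) + (r+σ²/2)T) / (σ√T) = (ln(193.6/184.44) + (0.0534+0.2126²/2)·0.7887) / 0.188807 = (0.048470 + 0.059941) / 0.188807 = 0.574186
d₂ = d₁ − σ√T = 0.574186 − 0.188807 = 0.385379
e^{−rT} = e^{−0.0534·0.7887} = 0.958758
N(d₁) = 0.717079,  N(d₂) = 0.650022
Call price V = S·N(d₁) − K·e^{−rT}·N(d₂) = 138.826524 − 114.945489 = 23.881035
ρ = K·T·e^{−rT}·N(d₂) = 90.657507

price = 23.881035
ρ = 90.657507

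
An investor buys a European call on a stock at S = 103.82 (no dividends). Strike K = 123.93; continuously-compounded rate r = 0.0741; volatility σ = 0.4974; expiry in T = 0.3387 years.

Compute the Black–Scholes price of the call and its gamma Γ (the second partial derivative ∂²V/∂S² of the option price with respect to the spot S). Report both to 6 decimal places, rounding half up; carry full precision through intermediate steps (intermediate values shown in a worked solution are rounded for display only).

σ√T = 0.4974·√0.3387 = 0.289477
d₁ = (ln(S/K) + (r+σ²/2)T) / (σ√T) = (ln(103.82/123.93) + (0.0741+0.4974²/2)·0.3387) / 0.289477 = (-0.177058 + 0.066996) / 0.289477 = -0.380211
d₂ = d₁ − σ√T = -0.380211 − 0.289477 = -0.669688
e^{−rT} = e^{−0.0741·0.3387} = 0.975215
N(d₁) = 0.351894,  N(d₂) = 0.251528
Call price V = S·N(d₁) − K·e^{−rT}·N(d₂) = 36.533665 − 30.399308 = 6.134357
φ(d₁) = (1/√(2π))·e^{−d₁²/2} = 0.371124
Γ = φ(d₁) / (S·σ·√T) = 0.012349

price = 6.134357
Γ = 0.012349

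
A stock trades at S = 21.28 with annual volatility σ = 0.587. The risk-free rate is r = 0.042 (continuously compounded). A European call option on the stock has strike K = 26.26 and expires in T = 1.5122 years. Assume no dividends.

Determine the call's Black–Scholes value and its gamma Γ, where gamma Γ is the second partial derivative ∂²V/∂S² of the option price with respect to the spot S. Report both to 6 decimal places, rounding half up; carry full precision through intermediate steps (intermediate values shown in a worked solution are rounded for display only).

price = 4.916980
Γ = 0.025651

σ√T = 0.587·√1.5122 = 0.721843
d₁ = (ln(S/K) + (r+σ²/2)T) / (σ√T) = (ln(21.28/26.26) + (0.042+0.587²/2)·1.5122) / 0.721843 = (-0.210279 + 0.324041) / 0.721843 = 0.157599
d₂ = d₁ − σ√T = 0.157599 − 0.721843 = -0.564244
e^{−rT} = e^{−0.042·1.5122} = 0.938462
N(d₁) = 0.562614,  N(d₂) = 0.286294
Call price V = S·N(d₁) − K·e^{−rT}·N(d₂) = 11.972419 − 7.055439 = 4.916980
φ(d₁) = (1/√(2π))·e^{−d₁²/2} = 0.394019
Γ = φ(d₁) / (S·σ·√T) = 0.025651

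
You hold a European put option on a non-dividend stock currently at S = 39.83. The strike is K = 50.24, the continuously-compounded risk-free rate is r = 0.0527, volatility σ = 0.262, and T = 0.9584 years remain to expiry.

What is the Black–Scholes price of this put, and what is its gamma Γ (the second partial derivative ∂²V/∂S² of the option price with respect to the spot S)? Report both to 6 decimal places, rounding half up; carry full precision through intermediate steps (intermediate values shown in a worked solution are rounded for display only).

price = 9.504206
Γ = 0.033003

σ√T = 0.262·√0.9584 = 0.256493
d₁ = (ln(S/K) + (r+σ²/2)T) / (σ√T) = (ln(39.83/50.24) + (0.0527+0.262²/2)·0.9584) / 0.256493 = (-0.232191 + 0.083402) / 0.256493 = -0.580092
d₂ = d₁ − σ√T = -0.580092 − 0.256493 = -0.836584
e^{−rT} = e^{−0.0527·0.9584} = 0.950747
N(−d₁) = 0.719074,  N(−d₂) = 0.798587
Put price V = K·e^{−rT}·N(−d₂) − S·N(−d₁) = 38.144911 − 28.640705 = 9.504206
φ(d₁) = (1/√(2π))·e^{−d₁²/2} = 0.337162
Γ = φ(d₁) / (S·σ·√T) = 0.033003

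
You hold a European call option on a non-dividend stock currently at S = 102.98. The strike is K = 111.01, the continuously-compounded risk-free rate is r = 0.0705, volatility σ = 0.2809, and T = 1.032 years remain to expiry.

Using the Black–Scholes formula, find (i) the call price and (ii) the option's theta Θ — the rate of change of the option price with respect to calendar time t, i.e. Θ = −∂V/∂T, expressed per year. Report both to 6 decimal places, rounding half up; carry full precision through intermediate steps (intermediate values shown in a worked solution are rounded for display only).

σ√T = 0.2809·√1.032 = 0.285359
d₁ = (ln(S/K) + (r+σ²/2)T) / (σ√T) = (ln(102.98/111.01) + (0.0705+0.2809²/2)·1.032) / 0.285359 = (-0.075085 + 0.113471) / 0.285359 = 0.134516
d₂ = d₁ − σ√T = 0.134516 − 0.285359 = -0.150843
e^{−rT} = e^{−0.0705·1.032} = 0.929828
N(d₁) = 0.553503,  N(d₂) = 0.440050
Call price V = S·N(d₁) − K·e^{−rT}·N(d₂) = 56.999715 − 45.422019 = 11.577697
φ(d₁) = (1/√(2π))·e^{−d₁²/2} = 0.395349
Θ = −S·φ(d₁)·σ/(2√T) − r·K·e^{−rT}·N(d₂) = −5.628798 − 3.202252 = -8.831050

price = 11.577697
Θ = -8.831050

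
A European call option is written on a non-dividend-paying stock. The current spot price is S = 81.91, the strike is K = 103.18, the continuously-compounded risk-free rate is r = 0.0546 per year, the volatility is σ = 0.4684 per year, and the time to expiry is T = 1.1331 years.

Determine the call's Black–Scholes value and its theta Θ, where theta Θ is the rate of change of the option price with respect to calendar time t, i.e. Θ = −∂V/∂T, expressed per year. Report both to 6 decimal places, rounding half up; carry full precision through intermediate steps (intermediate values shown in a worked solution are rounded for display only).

price = 11.048453
Θ = -8.633906

σ√T = 0.4684·√1.1331 = 0.498599
d₁ = (ln(S/K) + (r+σ²/2)T) / (σ√T) = (ln(81.91/103.18) + (0.0546+0.4684²/2)·1.1331) / 0.498599 = (-0.230854 + 0.186168) / 0.498599 = -0.089624
d₂ = d₁ − σ√T = -0.089624 − 0.498599 = -0.588223
e^{−rT} = e^{−0.0546·1.1331} = 0.940008
N(d₁) = 0.464293,  N(d₂) = 0.278191
Call price V = S·N(d₁) − K·e^{−rT}·N(d₂) = 38.030237 − 26.981784 = 11.048453
φ(d₁) = (1/√(2π))·e^{−d₁²/2} = 0.397343
Θ = −S·φ(d₁)·σ/(2√T) − r·K·e^{−rT}·N(d₂) = −7.160701 − 1.473205 = -8.633906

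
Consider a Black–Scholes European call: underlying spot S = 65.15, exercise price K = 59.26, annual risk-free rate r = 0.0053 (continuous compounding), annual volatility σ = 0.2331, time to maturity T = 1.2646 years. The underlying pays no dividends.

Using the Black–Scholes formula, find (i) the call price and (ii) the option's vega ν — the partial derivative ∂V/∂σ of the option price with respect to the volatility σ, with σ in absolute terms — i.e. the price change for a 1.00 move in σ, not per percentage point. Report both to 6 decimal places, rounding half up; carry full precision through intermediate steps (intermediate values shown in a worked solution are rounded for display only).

price = 10.083958
ν = 25.556850

σ√T = 0.2331·√1.2646 = 0.262131
d₁ = (ln(S/K) + (r+σ²/2)T) / (σ√T) = (ln(65.15/59.26) + (0.0053+0.2331²/2)·1.2646) / 0.262131 = (0.094758 + 0.041059) / 0.262131 = 0.518124
d₂ = d₁ − σ√T = 0.518124 − 0.262131 = 0.255993
e^{−rT} = e^{−0.0053·1.2646} = 0.993320
N(d₁) = 0.697814,  N(d₂) = 0.601022
Call price V = S·N(d₁) − K·e^{−rT}·N(d₂) = 45.462593 − 35.378636 = 10.083958
φ(d₁) = (1/√(2π))·e^{−d₁²/2} = 0.348832
ν = S·φ(d₁)·√T = 25.556850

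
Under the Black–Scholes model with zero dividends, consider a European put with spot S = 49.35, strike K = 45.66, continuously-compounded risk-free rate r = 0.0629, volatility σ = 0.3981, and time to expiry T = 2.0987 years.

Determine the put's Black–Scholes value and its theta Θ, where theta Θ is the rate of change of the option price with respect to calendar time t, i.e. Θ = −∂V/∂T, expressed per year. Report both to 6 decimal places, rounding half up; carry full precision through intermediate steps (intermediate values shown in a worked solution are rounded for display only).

price = 6.113338
Θ = -1.004215

σ√T = 0.3981·√2.0987 = 0.576723
d₁ = (ln(S/K) + (r+σ²/2)T) / (σ√T) = (ln(49.35/45.66) + (0.0629+0.3981²/2)·2.0987) / 0.576723 = (0.077715 + 0.298313) / 0.576723 = 0.652008
d₂ = d₁ − σ√T = 0.652008 − 0.576723 = 0.075285
e^{−rT} = e^{−0.0629·2.0987} = 0.876334
N(−d₁) = 0.257198,  N(−d₂) = 0.469994
Put price V = K·e^{−rT}·N(−d₂) − S·N(−d₁) = 18.806058 − 12.692720 = 6.113338
φ(d₁) = (1/√(2π))·e^{−d₁²/2} = 0.322550
Θ = −S·φ(d₁)·σ/(2√T) + r·K·e^{−rT}·N(−d₂) = −2.187116 + 1.182901 = -1.004215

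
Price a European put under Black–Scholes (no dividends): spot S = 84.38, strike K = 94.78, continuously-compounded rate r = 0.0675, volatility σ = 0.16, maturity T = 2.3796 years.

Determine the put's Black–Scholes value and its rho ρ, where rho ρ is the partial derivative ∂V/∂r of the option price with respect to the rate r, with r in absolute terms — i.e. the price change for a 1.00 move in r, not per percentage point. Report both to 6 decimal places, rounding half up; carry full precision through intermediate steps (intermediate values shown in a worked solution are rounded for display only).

price = 6.405557
ρ = -91.711501

σ√T = 0.16·√2.3796 = 0.246815
d₁ = (ln(S/K) + (r+σ²/2)T) / (σ√T) = (ln(84.38/94.78) + (0.0675+0.16²/2)·2.3796) / 0.246815 = (-0.116228 + 0.191082) / 0.246815 = 0.303279
d₂ = d₁ − σ√T = 0.303279 − 0.246815 = 0.056464
e^{−rT} = e^{−0.0675·2.3796} = 0.851613
N(−d₁) = 0.380839,  N(−d₂) = 0.477486
Put price V = K·e^{−rT}·N(−d₂) − S·N(−d₁) = 38.540721 − 32.135164 = 6.405557
ρ = −K·T·e^{−rT}·N(−d₂) = -91.711501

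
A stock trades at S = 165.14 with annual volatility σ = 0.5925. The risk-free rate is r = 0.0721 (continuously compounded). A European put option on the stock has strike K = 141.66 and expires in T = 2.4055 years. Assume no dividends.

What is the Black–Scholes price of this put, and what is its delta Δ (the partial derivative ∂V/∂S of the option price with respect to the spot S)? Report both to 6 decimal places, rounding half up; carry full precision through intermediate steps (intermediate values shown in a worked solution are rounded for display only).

price = 30.209518
Δ = -0.207508

σ√T = 0.5925·√2.4055 = 0.918948
d₁ = (ln(S/K) + (r+σ²/2)T) / (σ√T) = (ln(165.14/141.66) + (0.0721+0.5925²/2)·2.4055) / 0.918948 = (0.153364 + 0.595669) / 0.918948 = 0.815098
d₂ = d₁ − σ√T = 0.815098 − 0.918948 = -0.103850
e^{−rT} = e^{−0.0721·2.4055} = 0.840770
N(−d₁) = 0.207508,  N(−d₂) = 0.541356
Put price V = K·e^{−rT}·N(−d₂) − S·N(−d₁) = 64.477388 − 34.267869 = 30.209518
Δ = −N(−d₁) = -0.207508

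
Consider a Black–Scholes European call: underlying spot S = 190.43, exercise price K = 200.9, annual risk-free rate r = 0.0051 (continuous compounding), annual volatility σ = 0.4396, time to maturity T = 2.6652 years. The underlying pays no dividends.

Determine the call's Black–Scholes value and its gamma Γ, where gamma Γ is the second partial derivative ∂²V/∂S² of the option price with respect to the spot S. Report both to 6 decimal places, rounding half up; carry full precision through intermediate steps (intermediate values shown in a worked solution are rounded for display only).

price = 50.662748
Γ = 0.002788

σ√T = 0.4396·√2.6652 = 0.717666
d₁ = (ln(S/K) + (r+σ²/2)T) / (σ√T) = (ln(190.43/200.9) + (0.0051+0.4396²/2)·2.6652) / 0.717666 = (-0.053523 + 0.271115) / 0.717666 = 0.303194
d₂ = d₁ − σ√T = 0.303194 − 0.717666 = -0.414472
e^{−rT} = e^{−0.0051·2.6652} = 0.986499
N(d₁) = 0.619129,  N(d₂) = 0.339264
Call price V = S·N(d₁) − K·e^{−rT}·N(d₂) = 117.900762 − 67.238014 = 50.662748
φ(d₁) = (1/√(2π))·e^{−d₁²/2} = 0.381021
Γ = φ(d₁) / (S·σ·√T) = 0.002788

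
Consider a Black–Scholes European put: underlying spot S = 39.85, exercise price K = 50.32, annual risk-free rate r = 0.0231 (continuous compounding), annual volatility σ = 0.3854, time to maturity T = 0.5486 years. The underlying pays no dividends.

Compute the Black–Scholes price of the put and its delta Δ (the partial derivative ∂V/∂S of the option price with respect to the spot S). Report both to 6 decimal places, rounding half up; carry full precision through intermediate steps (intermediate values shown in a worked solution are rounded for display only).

σ√T = 0.3854·√0.5486 = 0.285456
d₁ = (ln(S/K) + (r+σ²/2)T) / (σ√T) = (ln(39.85/50.32) + (0.0231+0.3854²/2)·0.5486) / 0.285456 = (-0.233280 + 0.053415) / 0.285456 = -0.630096
d₂ = d₁ − σ√T = -0.630096 − 0.285456 = -0.915552
e^{−rT} = e^{−0.0231·0.5486} = 0.987407
N(−d₁) = 0.735684,  N(−d₂) = 0.820049
Put price V = K·e^{−rT}·N(−d₂) − S·N(−d₁) = 40.745237 − 29.317014 = 11.428224
Δ = −N(−d₁) = -0.735684

price = 11.428224
Δ = -0.735684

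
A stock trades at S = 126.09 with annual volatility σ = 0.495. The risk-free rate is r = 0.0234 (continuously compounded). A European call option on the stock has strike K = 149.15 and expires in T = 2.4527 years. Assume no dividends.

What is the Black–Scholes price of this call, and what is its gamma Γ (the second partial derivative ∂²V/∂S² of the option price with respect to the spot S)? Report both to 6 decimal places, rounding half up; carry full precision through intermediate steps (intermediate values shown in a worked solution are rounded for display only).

price = 33.282441
Γ = 0.003961

σ√T = 0.495·√2.4527 = 0.775224
d₁ = (ln(S/K) + (r+σ²/2)T) / (σ√T) = (ln(126.09/149.15) + (0.0234+0.495²/2)·2.4527) / 0.775224 = (-0.167957 + 0.357880) / 0.775224 = 0.244991
d₂ = d₁ − σ√T = 0.244991 − 0.775224 = -0.530233
e^{−rT} = e^{−0.0234·2.4527} = 0.944223
N(d₁) = 0.596768,  N(d₂) = 0.297975
Call price V = S·N(d₁) − K·e^{−rT}·N(d₂) = 75.246516 − 41.964076 = 33.282441
φ(d₁) = (1/√(2π))·e^{−d₁²/2} = 0.387148
Γ = φ(d₁) / (S·σ·√T) = 0.003961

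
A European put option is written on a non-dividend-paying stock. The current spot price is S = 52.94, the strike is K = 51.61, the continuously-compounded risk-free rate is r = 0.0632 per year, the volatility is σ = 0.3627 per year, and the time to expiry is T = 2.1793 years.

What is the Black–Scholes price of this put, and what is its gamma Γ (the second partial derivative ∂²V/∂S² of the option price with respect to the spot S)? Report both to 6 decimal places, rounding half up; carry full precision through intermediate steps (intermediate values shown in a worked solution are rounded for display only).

σ√T = 0.3627·√2.1793 = 0.535434
d₁ = (ln(S/K) + (r+σ²/2)T) / (σ√T) = (ln(52.94/51.61) + (0.0632+0.3627²/2)·2.1793) / 0.535434 = (0.025444 + 0.281077) / 0.535434 = 0.572471
d₂ = d₁ − σ√T = 0.572471 − 0.535434 = 0.037037
e^{−rT} = e^{−0.0632·2.1793} = 0.871332
N(−d₁) = 0.283502,  N(−d₂) = 0.485228
Put price V = K·e^{−rT}·N(−d₂) − S·N(−d₁) = 21.820440 − 15.008573 = 6.811867
φ(d₁) = (1/√(2π))·e^{−d₁²/2} = 0.338646
Γ = φ(d₁) / (S·σ·√T) = 0.011947

price = 6.811867
Γ = 0.011947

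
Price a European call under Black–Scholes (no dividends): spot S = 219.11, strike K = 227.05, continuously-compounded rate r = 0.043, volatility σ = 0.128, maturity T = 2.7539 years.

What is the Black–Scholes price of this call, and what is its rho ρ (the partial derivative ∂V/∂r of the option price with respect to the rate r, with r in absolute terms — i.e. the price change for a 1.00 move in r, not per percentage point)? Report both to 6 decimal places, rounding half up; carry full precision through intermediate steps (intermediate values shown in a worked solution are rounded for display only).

σ√T = 0.128·√2.7539 = 0.212414
d₁ = (ln(S/K) + (r+σ²/2)T) / (σ√T) = (ln(219.11/227.05) + (0.043+0.128²/2)·2.7539) / 0.212414 = (-0.035596 + 0.140978) / 0.212414 = 0.496112
d₂ = d₁ − σ√T = 0.496112 − 0.212414 = 0.283697
e^{−rT} = e^{−0.043·2.7539} = 0.888325
N(d₁) = 0.690092,  N(d₂) = 0.611679
Call price V = S·N(d₁) − K·e^{−rT}·N(d₂) = 151.206096 − 123.372045 = 27.834051
ρ = K·T·e^{−rT}·N(d₂) = 339.754274

price = 27.834051
ρ = 339.754274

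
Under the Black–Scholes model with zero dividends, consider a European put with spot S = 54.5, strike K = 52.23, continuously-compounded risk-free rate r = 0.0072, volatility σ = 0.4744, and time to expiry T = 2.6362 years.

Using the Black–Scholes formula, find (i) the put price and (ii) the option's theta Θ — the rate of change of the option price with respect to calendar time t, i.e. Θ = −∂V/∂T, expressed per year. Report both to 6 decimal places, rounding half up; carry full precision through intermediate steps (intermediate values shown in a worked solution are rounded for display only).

price = 14.276693
Θ = -2.622141

σ√T = 0.4744·√2.6362 = 0.770254
d₁ = (ln(S/K) + (r+σ²/2)T) / (σ√T) = (ln(54.5/52.23) + (0.0072+0.4744²/2)·2.6362) / 0.770254 = (0.042544 + 0.315626) / 0.770254 = 0.465002
d₂ = d₁ − σ√T = 0.465002 − 0.770254 = -0.305252
e^{−rT} = e^{−0.0072·2.6362} = 0.981198
N(−d₁) = 0.320965,  N(−d₂) = 0.619913
Put price V = K·e^{−rT}·N(−d₂) − S·N(−d₁) = 31.769281 − 17.492588 = 14.276693
φ(d₁) = (1/√(2π))·e^{−d₁²/2} = 0.358061
Θ = −S·φ(d₁)·σ/(2√T) + r·K·e^{−rT}·N(−d₂) = −2.850880 + 0.228739 = -2.622141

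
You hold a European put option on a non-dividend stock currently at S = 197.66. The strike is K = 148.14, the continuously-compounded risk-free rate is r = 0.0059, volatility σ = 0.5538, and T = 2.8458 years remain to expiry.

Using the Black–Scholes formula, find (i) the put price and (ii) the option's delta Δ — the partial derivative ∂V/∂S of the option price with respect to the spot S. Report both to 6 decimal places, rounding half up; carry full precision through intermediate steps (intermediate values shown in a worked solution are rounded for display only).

σ√T = 0.5538·√2.8458 = 0.934233
d₁ = (ln(S/K) + (r+σ²/2)T) / (σ√T) = (ln(197.66/148.14) + (0.0059+0.5538²/2)·2.8458) / 0.934233 = (0.288391 + 0.453186) / 0.934233 = 0.793781
d₂ = d₁ − σ√T = 0.793781 − 0.934233 = -0.140452
e^{−rT} = e^{−0.0059·2.8458} = 0.983350
N(−d₁) = 0.213661,  N(−d₂) = 0.555848
Put price V = K·e^{−rT}·N(−d₂) − S·N(−d₁) = 80.972373 − 42.232322 = 38.740050
Δ = −N(−d₁) = -0.213661

price = 38.740050
Δ = -0.213661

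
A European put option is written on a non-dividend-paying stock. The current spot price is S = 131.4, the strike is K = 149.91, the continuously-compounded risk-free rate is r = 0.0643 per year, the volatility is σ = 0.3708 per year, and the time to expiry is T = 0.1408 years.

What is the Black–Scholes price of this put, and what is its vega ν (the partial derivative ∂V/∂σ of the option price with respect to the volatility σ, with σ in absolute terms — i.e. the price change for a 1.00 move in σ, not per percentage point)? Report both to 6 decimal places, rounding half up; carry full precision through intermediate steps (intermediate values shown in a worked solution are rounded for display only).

σ√T = 0.3708·√0.1408 = 0.139136
d₁ = (ln(S/K) + (r+σ²/2)T) / (σ√T) = (ln(131.4/149.91) + (0.0643+0.3708²/2)·0.1408) / 0.139136 = (-0.131789 + 0.018733) / 0.139136 = -0.812555
d₂ = d₁ − σ√T = -0.812555 − 0.139136 = -0.951692
e^{−rT} = e^{−0.0643·0.1408} = 0.990987
N(−d₁) = 0.791763,  N(−d₂) = 0.829373
Put price V = K·e^{−rT}·N(−d₂) − S·N(−d₁) = 123.210809 − 104.037717 = 19.173092
φ(d₁) = (1/√(2π))·e^{−d₁²/2} = 0.286774
ν = S·φ(d₁)·√T = 14.139569

price = 19.173092
ν = 14.139569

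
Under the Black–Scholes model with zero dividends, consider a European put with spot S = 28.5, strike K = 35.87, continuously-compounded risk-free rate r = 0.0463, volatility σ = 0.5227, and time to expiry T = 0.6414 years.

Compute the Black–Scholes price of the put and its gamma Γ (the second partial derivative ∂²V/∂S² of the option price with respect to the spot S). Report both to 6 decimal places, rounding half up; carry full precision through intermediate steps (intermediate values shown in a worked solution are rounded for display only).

price = 8.987936
Γ = 0.032249

σ√T = 0.5227·√0.6414 = 0.418617
d₁ = (ln(S/K) + (r+σ²/2)T) / (σ√T) = (ln(28.5/35.87) + (0.0463+0.5227²/2)·0.6414) / 0.418617 = (-0.229997 + 0.117317) / 0.418617 = -0.269173
d₂ = d₁ − σ√T = -0.269173 − 0.418617 = -0.687790
e^{−rT} = e^{−0.0463·0.6414} = 0.970740
N(−d₁) = 0.606102,  N(−d₂) = 0.754207
Put price V = K·e^{−rT}·N(−d₂) − S·N(−d₁) = 26.261830 − 17.273894 = 8.987936
φ(d₁) = (1/√(2π))·e^{−d₁²/2} = 0.384748
Γ = φ(d₁) / (S·σ·√T) = 0.032249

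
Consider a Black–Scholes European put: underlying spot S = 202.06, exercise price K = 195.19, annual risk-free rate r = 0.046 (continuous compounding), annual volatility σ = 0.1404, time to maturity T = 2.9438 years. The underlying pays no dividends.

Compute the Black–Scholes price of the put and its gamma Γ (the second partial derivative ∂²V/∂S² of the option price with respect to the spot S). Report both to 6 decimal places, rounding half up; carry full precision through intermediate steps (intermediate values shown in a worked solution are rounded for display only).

σ√T = 0.1404·√2.9438 = 0.240891
d₁ = (ln(S/K) + (r+σ²/2)T) / (σ√T) = (ln(202.06/195.19) + (0.046+0.1404²/2)·2.9438) / 0.240891 = (0.034591 + 0.164429) / 0.240891 = 0.826183
d₂ = d₁ − σ√T = 0.826183 − 0.240891 = 0.585292
e^{−rT} = e^{−0.046·2.9438} = 0.873354
N(−d₁) = 0.204350,  N(−d₂) = 0.279176
Put price V = K·e^{−rT}·N(−d₂) − S·N(−d₁) = 47.591069 − 41.290989 = 6.300080
φ(d₁) = (1/√(2π))·e^{−d₁²/2} = 0.283589
Γ = φ(d₁) / (S·σ·√T) = 0.005826

price = 6.300080
Γ = 0.005826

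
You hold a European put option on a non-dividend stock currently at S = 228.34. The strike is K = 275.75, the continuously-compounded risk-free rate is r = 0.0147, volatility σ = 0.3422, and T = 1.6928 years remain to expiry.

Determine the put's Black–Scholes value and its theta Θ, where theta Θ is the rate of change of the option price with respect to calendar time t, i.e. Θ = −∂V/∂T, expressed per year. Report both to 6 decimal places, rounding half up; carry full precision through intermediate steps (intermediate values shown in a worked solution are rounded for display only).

σ√T = 0.3422·√1.6928 = 0.445228
d₁ = (ln(S/K) + (r+σ²/2)T) / (σ√T) = (ln(228.34/275.75) + (0.0147+0.3422²/2)·1.6928) / 0.445228 = (-0.188659 + 0.123998) / 0.445228 = -0.145230
d₂ = d₁ − σ√T = -0.145230 − 0.445228 = -0.590459
e^{−rT} = e^{−0.0147·1.6928} = 0.975423
N(−d₁) = 0.557735,  N(−d₂) = 0.722558
Put price V = K·e^{−rT}·N(−d₂) − S·N(−d₁) = 194.348594 − 127.353309 = 66.995285
φ(d₁) = (1/√(2π))·e^{−d₁²/2} = 0.394757
Θ = −S·φ(d₁)·σ/(2√T) + r·K·e^{−rT}·N(−d₂) = −11.853844 + 2.856924 = -8.996920

price = 66.995285
Θ = -8.996920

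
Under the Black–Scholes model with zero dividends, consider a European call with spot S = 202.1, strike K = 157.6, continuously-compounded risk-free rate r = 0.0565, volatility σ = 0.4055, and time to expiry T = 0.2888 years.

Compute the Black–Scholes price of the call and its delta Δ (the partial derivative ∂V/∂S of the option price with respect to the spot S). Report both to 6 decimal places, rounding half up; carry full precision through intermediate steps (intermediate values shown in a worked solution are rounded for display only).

price = 49.135759
Δ = 0.907433

σ√T = 0.4055·√0.2888 = 0.217916
d₁ = (ln(S/K) + (r+σ²/2)T) / (σ√T) = (ln(202.1/157.6) + (0.0565+0.4055²/2)·0.2888) / 0.217916 = (0.248702 + 0.040061) / 0.217916 = 1.325112
d₂ = d₁ − σ√T = 1.325112 − 0.217916 = 1.107196
e^{−rT} = e^{−0.0565·0.2888} = 0.983815
N(d₁) = 0.907433,  N(d₂) = 0.865895
Call price V = S·N(d₁) − K·e^{−rT}·N(d₂) = 183.392216 − 134.256457 = 49.135759
Δ = N(d₁) = 0.907433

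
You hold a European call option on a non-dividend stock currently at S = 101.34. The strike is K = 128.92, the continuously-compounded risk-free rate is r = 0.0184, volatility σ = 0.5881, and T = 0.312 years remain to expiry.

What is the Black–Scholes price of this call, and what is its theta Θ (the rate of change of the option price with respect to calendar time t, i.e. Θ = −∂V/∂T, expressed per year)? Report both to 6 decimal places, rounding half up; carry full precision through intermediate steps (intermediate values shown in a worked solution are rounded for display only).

price = 5.172358
Θ = -18.732192

σ√T = 0.5881·√0.312 = 0.328495
d₁ = (ln(S/K) + (r+σ²/2)T) / (σ√T) = (ln(101.34/128.92) + (0.0184+0.5881²/2)·0.312) / 0.328495 = (-0.240711 + 0.059695) / 0.328495 = -0.551046
d₂ = d₁ − σ√T = -0.551046 − 0.328495 = -0.879541
e^{−rT} = e^{−0.0184·0.312} = 0.994276
N(d₁) = 0.290801,  N(d₂) = 0.189554
Call price V = S·N(d₁) − K·e^{−rT}·N(d₂) = 29.469790 − 24.297432 = 5.172358
φ(d₁) = (1/√(2π))·e^{−d₁²/2} = 0.342746
Θ = −S·φ(d₁)·σ/(2√T) − r·K·e^{−rT}·N(d₂) = −18.285119 − 0.447073 = -18.732192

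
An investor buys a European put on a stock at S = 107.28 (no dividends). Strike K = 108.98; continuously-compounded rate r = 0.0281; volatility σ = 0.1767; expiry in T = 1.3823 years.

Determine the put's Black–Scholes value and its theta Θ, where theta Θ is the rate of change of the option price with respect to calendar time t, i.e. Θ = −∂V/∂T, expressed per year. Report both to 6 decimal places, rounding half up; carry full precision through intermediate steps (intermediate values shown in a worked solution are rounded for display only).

price = 7.602064
Θ = -1.678424

σ√T = 0.1767·√1.3823 = 0.207748
d₁ = (ln(S/K) + (r+σ²/2)T) / (σ√T) = (ln(107.28/108.98) + (0.0281+0.1767²/2)·1.3823) / 0.207748 = (-0.015722 + 0.060422) / 0.207748 = 0.215165
d₂ = d₁ − σ√T = 0.215165 − 0.207748 = 0.007417
e^{−rT} = e^{−0.0281·1.3823} = 0.961902
N(−d₁) = 0.414819,  N(−d₂) = 0.497041
Put price V = K·e^{−rT}·N(−d₂) − S·N(−d₁) = 52.103881 − 44.501818 = 7.602064
φ(d₁) = (1/√(2π))·e^{−d₁²/2} = 0.389814
Θ = −S·φ(d₁)·σ/(2√T) + r·K·e^{−rT}·N(−d₂) = −3.142543 + 1.464119 = -1.678424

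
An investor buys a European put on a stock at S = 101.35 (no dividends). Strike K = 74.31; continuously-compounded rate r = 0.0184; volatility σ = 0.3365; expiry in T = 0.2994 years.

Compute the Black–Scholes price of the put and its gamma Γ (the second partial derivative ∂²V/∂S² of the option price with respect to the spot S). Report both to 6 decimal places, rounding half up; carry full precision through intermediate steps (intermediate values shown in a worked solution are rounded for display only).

price = 0.279773
Γ = 0.004174

σ√T = 0.3365·√0.2994 = 0.184124
d₁ = (ln(S/K) + (r+σ²/2)T) / (σ√T) = (ln(101.35/74.31) + (0.0184+0.3365²/2)·0.2994) / 0.184124 = (0.310334 + 0.022460) / 0.184124 = 1.807444
d₂ = d₁ − σ√T = 1.807444 − 0.184124 = 1.623319
e^{−rT} = e^{−0.0184·0.2994} = 0.994506
N(−d₁) = 0.035347,  N(−d₂) = 0.052261
Put price V = K·e^{−rT}·N(−d₂) − S·N(−d₁) = 3.862149 − 3.582375 = 0.279773
φ(d₁) = (1/√(2π))·e^{−d₁²/2} = 0.077897
Γ = φ(d₁) / (S·σ·√T) = 0.004174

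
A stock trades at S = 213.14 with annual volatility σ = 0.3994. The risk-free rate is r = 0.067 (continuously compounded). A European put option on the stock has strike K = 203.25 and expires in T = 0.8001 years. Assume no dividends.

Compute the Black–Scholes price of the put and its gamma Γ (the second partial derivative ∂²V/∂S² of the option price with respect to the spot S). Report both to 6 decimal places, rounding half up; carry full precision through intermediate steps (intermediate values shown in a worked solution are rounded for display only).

price = 19.645789
Γ = 0.004710

σ√T = 0.3994·√0.8001 = 0.357257
d₁ = (ln(S/K) + (r+σ²/2)T) / (σ√T) = (ln(213.14/203.25) + (0.067+0.3994²/2)·0.8001) / 0.357257 = (0.047512 + 0.117423) / 0.357257 = 0.461672
d₂ = d₁ − σ√T = 0.461672 − 0.357257 = 0.104415
e^{−rT} = e^{−0.067·0.8001} = 0.947805
N(−d₁) = 0.322158,  N(−d₂) = 0.458420
Put price V = K·e^{−rT}·N(−d₂) − S·N(−d₁) = 88.310614 − 68.664825 = 19.645789
φ(d₁) = (1/√(2π))·e^{−d₁²/2} = 0.358614
Γ = φ(d₁) / (S·σ·√T) = 0.004710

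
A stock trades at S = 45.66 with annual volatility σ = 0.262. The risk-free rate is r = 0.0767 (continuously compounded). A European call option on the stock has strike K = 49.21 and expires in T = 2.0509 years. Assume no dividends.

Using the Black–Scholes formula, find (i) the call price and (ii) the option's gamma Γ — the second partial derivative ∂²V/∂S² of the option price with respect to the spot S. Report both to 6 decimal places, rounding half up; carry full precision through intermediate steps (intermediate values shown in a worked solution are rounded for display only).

σ√T = 0.262·√2.0509 = 0.375209
d₁ = (ln(S/K) + (r+σ²/2)T) / (σ√T) = (ln(45.66/49.21) + (0.0767+0.262²/2)·2.0509) / 0.375209 = (-0.074874 + 0.227695) / 0.375209 = 0.407295
d₂ = d₁ − σ√T = 0.407295 − 0.375209 = 0.032086
e^{−rT} = e^{−0.0767·2.0509} = 0.854444
N(d₁) = 0.658104,  N(d₂) = 0.512798
Call price V = S·N(d₁) − K·e^{−rT}·N(d₂) = 30.049042 − 21.561726 = 8.487316
φ(d₁) = (1/√(2π))·e^{−d₁²/2} = 0.367187
Γ = φ(d₁) / (S·σ·√T) = 0.021433

price = 8.487316
Γ = 0.021433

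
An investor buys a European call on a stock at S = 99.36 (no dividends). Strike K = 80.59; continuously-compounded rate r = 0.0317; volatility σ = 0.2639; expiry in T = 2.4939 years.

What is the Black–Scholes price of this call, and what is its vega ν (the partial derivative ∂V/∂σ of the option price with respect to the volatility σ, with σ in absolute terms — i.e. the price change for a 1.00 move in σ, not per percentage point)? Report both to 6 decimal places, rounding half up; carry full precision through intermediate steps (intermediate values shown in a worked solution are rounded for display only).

σ√T = 0.2639·√2.4939 = 0.416753
d₁ = (ln(S/K) + (r+σ²/2)T) / (σ√T) = (ln(99.36/80.59) + (0.0317+0.2639²/2)·2.4939) / 0.416753 = (0.209375 + 0.165898) / 0.416753 = 0.900469
d₂ = d₁ − σ√T = 0.900469 − 0.416753 = 0.483716
e^{−rT} = e^{−0.0317·2.4939} = 0.923988
N(d₁) = 0.816065,  N(d₂) = 0.685706
Call price V = S·N(d₁) − K·e^{−rT}·N(d₂) = 81.084181 − 51.060536 = 30.023645
φ(d₁) = (1/√(2π))·e^{−d₁²/2} = 0.265973
ν = S·φ(d₁)·√T = 41.733861

price = 30.023645
ν = 41.733861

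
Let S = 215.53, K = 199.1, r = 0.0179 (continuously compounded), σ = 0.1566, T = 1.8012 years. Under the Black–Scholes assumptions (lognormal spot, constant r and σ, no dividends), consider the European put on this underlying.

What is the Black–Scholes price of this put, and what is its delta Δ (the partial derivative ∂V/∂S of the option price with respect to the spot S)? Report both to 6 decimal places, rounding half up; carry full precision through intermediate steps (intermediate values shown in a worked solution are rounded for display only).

σ√T = 0.1566·√1.8012 = 0.210171
d₁ = (ln(S/K) + (r+σ²/2)T) / (σ√T) = (ln(215.53/199.1) + (0.0179+0.1566²/2)·1.8012) / 0.210171 = (0.079293 + 0.054327) / 0.210171 = 0.635770
d₂ = d₁ − σ√T = 0.635770 − 0.210171 = 0.425599
e^{−rT} = e^{−0.0179·1.8012} = 0.968273
N(−d₁) = 0.262463,  N(−d₂) = 0.335200
Put price V = K·e^{−rT}·N(−d₂) − S·N(−d₁) = 64.620933 − 56.568721 = 8.052213
Δ = −N(−d₁) = -0.262463

price = 8.052213
Δ = -0.262463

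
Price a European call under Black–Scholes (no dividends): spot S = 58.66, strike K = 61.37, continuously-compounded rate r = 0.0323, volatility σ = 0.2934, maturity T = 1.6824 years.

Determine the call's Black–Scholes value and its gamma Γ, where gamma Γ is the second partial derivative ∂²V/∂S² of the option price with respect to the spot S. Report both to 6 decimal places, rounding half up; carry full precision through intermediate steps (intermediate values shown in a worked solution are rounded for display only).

price = 9.082494
Γ = 0.017465

σ√T = 0.2934·√1.6824 = 0.380561
d₁ = (ln(S/K) + (r+σ²/2)T) / (σ√T) = (ln(58.66/61.37) + (0.0323+0.2934²/2)·1.6824) / 0.380561 = (-0.045163 + 0.126755) / 0.380561 = 0.214399
d₂ = d₁ − σ√T = 0.214399 − 0.380561 = -0.166162
e^{−rT} = e^{−0.0323·1.6824} = 0.947109
N(d₁) = 0.584882,  N(d₂) = 0.434015
Call price V = S·N(d₁) − K·e^{−rT}·N(d₂) = 34.309179 − 25.226685 = 9.082494
φ(d₁) = (1/√(2π))·e^{−d₁²/2} = 0.389878
Γ = φ(d₁) / (S·σ·√T) = 0.017465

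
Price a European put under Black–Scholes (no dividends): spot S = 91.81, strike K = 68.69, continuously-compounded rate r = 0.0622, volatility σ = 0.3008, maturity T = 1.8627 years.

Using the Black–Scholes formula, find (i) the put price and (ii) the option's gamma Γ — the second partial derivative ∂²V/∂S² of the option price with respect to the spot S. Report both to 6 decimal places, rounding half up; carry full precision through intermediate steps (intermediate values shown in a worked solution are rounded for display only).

σ√T = 0.3008·√1.8627 = 0.410534
d₁ = (ln(S/K) + (r+σ²/2)T) / (σ√T) = (ln(91.81/68.69) + (0.0622+0.3008²/2)·1.8627) / 0.410534 = (0.290118 + 0.200129) / 0.410534 = 1.194168
d₂ = d₁ − σ√T = 1.194168 − 0.410534 = 0.783634
e^{−rT} = e^{−0.0622·1.8627} = 0.890600
N(−d₁) = 0.116206,  N(−d₂) = 0.216628
Put price V = K·e^{−rT}·N(−d₂) − S·N(−d₁) = 13.252257 − 10.668888 = 2.583370
φ(d₁) = (1/√(2π))·e^{−d₁²/2} = 0.195547
Γ = φ(d₁) / (S·σ·√T) = 0.005188

price = 2.583370
Γ = 0.005188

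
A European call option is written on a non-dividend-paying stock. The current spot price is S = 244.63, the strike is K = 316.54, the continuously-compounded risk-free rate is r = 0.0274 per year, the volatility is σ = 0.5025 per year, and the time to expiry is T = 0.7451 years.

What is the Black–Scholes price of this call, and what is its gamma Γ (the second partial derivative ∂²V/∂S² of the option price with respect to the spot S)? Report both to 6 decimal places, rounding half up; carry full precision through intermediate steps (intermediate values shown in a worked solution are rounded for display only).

price = 21.675331
Γ = 0.003560

σ√T = 0.5025·√0.7451 = 0.433754
d₁ = (ln(S/K) + (r+σ²/2)T) / (σ√T) = (ln(244.63/316.54) + (0.0274+0.5025²/2)·0.7451) / 0.433754 = (-0.257703 + 0.114487) / 0.433754 = -0.330178
d₂ = d₁ − σ√T = -0.330178 − 0.433754 = -0.763931
e^{−rT} = e^{−0.0274·0.7451} = 0.979791
N(d₁) = 0.370633,  N(d₂) = 0.222454
Call price V = S·N(d₁) − K·e^{−rT}·N(d₂) = 90.667923 − 68.992592 = 21.675331
φ(d₁) = (1/√(2π))·e^{−d₁²/2} = 0.377779
Γ = φ(d₁) / (S·σ·√T) = 0.003560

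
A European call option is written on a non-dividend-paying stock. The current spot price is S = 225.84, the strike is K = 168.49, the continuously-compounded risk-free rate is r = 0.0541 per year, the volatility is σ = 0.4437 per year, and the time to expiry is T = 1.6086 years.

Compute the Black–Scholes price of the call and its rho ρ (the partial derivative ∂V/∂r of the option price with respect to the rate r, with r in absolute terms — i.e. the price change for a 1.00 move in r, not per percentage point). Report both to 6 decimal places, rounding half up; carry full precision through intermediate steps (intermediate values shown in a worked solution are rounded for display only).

σ√T = 0.4437·√1.6086 = 0.562747
d₁ = (ln(S/K) + (r+σ²/2)T) / (σ√T) = (ln(225.84/168.49) + (0.0541+0.4437²/2)·1.6086) / 0.562747 = (0.292950 + 0.245368) / 0.562747 = 0.956589
d₂ = d₁ − σ√T = 0.956589 − 0.562747 = 0.393842
e^{−rT} = e^{−0.0541·1.6086} = 0.916654
N(d₁) = 0.830613,  N(d₂) = 0.653151
Call price V = S·N(d₁) − K·e^{−rT}·N(d₂) = 187.585557 − 100.877231 = 86.708325
ρ = K·T·e^{−rT}·N(d₂) = 162.271114

price = 86.708325
ρ = 162.271114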